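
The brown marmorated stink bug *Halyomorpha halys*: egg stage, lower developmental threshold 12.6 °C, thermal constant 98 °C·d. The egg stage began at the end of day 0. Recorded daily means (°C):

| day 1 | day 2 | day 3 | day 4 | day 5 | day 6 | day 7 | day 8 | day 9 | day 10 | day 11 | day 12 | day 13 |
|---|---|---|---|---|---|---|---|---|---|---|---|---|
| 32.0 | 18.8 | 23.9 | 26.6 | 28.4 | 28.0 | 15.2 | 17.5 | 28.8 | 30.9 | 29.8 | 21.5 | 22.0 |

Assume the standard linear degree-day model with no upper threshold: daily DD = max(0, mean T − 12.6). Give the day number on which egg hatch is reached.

day 9

Daily DD above 12.6 °C: 19.4, 6.2, 11.3, 14.0, 15.8, 15.4, 2.6, 4.9, 16.2, 18.3, 17.2, 8.9, 9.4.
Cumulative: 19.4, 25.6, 36.9, 50.9, 66.7, 82.1, 84.7, 89.6, 105.8, 124.1, 141.3, 150.2, 159.6.
The total first reaches 98 DD on day 9.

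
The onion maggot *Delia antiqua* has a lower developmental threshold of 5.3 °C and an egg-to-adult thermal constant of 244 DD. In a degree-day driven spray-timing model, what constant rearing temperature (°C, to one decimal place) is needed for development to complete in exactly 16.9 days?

Required daily accumulation = 244 / 16.9 = 14.438 DD/day.
T = T_base + 14.438 = 5.3 + 14.438 = 19.738 ≈ 19.7 °C.

19.7 °C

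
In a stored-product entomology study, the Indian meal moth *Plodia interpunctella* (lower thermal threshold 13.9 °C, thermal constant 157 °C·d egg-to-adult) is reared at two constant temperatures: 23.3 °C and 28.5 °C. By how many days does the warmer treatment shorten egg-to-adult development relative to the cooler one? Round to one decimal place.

At 23.3 °C: 157 / (23.3 − 13.9) = 157 / 9.4 = 16.702 d.
At 28.5 °C: 157 / (28.5 − 13.9) = 157 / 14.6 = 10.753 d.
Difference = |16.702 − 10.753| = 5.949 ≈ 5.9 days.

5.9 days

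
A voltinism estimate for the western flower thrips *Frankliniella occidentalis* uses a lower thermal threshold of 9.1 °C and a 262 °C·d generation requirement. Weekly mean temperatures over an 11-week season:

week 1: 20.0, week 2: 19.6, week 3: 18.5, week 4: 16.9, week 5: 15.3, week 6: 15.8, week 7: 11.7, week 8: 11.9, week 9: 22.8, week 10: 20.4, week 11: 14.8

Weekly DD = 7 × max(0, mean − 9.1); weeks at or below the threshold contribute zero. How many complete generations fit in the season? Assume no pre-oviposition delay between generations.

Weekly DD (7 × max(0, T̄ − 9.1)): 76.3, 73.5, 65.8, 54.6, 43.4, 46.9, 18.2, 19.6, 95.9, 79.1, 39.9.
Season total = 613.2 DD.
Complete generations = ⌊613.2 / 262⌋ = 2.

2 generations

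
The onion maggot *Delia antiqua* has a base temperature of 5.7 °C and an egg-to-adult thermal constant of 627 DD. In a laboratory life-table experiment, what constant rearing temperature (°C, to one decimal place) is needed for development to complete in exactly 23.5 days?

32.4 °C

Required daily accumulation = 627 / 23.5 = 26.681 DD/day.
T = T_base + 26.681 = 5.7 + 26.681 = 32.381 ≈ 32.4 °C.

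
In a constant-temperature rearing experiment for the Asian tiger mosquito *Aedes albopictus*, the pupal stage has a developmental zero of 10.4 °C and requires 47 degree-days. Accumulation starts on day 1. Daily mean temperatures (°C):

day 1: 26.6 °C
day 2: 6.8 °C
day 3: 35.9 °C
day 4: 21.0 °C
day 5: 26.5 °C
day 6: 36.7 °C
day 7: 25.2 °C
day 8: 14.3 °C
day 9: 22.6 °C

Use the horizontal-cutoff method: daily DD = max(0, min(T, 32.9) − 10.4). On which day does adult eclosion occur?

Daily DD above 10.4 °C (capped at 22.5): 16.2, 0.0, 22.5, 10.6, 16.1, 22.5, 14.8, 3.9, 12.2.
Cumulative: 16.2, 16.2, 38.7, 49.3, 65.4, 87.9, 102.7, 106.6, 118.8.
The total first reaches 47 DD on day 4.

day 4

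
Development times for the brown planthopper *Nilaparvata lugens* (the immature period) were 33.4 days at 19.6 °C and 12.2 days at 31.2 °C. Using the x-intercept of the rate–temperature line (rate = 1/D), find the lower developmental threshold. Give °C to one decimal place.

Under the model K = D·(T − T_b), so D₁·(T₁ − T_b) = D₂·(T₂ − T_b).
33.4·(19.6 − T_b) = 12.2·(31.2 − T_b)
T_b = (33.4·19.6 − 12.2·31.2) / (33.4 − 12.2) = 274.00 / 21.2 = 12.925 °C ≈ 12.9 °C.

12.9 °C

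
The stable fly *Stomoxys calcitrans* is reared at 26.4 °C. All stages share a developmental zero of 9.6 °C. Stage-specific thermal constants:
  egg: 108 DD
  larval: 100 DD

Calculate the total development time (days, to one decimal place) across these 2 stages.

12.4 days

Daily accumulation at 26.4 °C = 26.4 − 9.6 = 16.8 DD/day.
Total K = 108 + 100 = 208 DD.
Total duration = 208 / 16.8 = 12.381 ≈ 12.4 days.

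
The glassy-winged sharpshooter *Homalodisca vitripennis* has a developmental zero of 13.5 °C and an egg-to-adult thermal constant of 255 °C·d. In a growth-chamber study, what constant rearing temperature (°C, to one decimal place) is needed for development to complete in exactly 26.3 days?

23.2 °C

Required daily accumulation = 255 / 26.3 = 9.696 DD/day.
T = T_base + 9.696 = 13.5 + 9.696 = 23.196 ≈ 23.2 °C.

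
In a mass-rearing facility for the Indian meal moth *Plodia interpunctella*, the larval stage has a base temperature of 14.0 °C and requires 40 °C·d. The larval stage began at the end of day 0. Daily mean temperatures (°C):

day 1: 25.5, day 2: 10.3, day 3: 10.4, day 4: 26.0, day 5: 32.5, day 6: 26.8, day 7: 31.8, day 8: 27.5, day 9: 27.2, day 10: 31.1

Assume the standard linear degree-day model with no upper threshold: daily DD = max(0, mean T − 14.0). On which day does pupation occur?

day 5

Daily DD above 14.0 °C: 11.5, 0.0, 0.0, 12.0, 18.5, 12.8, 17.8, 13.5, 13.2, 17.1.
Cumulative: 11.5, 11.5, 11.5, 23.5, 42.0, 54.8, 72.6, 86.1, 99.3, 116.4.
The total first reaches 40 DD on day 5.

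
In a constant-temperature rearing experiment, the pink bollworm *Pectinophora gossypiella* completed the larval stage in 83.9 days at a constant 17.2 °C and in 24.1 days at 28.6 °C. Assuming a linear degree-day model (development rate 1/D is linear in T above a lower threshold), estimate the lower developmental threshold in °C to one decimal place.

12.6 °C

Equal thermal constants: D₁(T₁ − T_b) = D₂(T₂ − T_b).
83.9·(17.2 − T_b) = 24.1·(28.6 − T_b)
T_b = (83.9·17.2 − 24.1·28.6) / (83.9 − 24.1) = 753.82 / 59.8 = 12.606 °C ≈ 12.6 °C.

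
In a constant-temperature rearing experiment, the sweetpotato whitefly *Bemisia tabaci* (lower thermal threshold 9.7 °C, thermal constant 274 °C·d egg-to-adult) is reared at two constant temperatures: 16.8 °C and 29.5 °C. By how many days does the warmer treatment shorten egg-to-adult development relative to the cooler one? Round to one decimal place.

At 16.8 °C: 274 / (16.8 − 9.7) = 274 / 7.1 = 38.592 d.
At 29.5 °C: 274 / (29.5 − 9.7) = 274 / 19.8 = 13.838 d.
Difference = |38.592 − 13.838| = 24.753 ≈ 24.8 days.

24.8 days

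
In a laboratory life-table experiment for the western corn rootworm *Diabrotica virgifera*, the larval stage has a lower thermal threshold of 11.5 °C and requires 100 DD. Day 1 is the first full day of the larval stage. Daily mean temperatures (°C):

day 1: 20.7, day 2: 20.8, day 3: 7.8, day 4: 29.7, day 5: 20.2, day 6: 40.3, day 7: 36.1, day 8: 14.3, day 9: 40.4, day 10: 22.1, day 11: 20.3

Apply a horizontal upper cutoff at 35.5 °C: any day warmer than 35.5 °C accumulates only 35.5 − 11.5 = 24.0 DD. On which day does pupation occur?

day 9

Daily DD above 11.5 °C (capped at 24.0): 9.2, 9.3, 0.0, 18.2, 8.7, 24.0, 24.0, 2.8, 24.0, 10.6, 8.8.
Cumulative: 9.2, 18.5, 18.5, 36.7, 45.4, 69.4, 93.4, 96.2, 120.2, 130.8, 139.6.
The total first reaches 100 DD on day 9.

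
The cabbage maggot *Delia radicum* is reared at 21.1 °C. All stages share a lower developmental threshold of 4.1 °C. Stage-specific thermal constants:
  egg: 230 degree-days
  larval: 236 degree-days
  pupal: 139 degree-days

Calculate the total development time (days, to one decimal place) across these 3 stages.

Daily accumulation at 21.1 °C = 21.1 − 4.1 = 17.0 DD/day.
Total K = 230 + 236 + 139 = 605 DD.
Total duration = 605 / 17.0 = 35.588 ≈ 35.6 days.

35.6 days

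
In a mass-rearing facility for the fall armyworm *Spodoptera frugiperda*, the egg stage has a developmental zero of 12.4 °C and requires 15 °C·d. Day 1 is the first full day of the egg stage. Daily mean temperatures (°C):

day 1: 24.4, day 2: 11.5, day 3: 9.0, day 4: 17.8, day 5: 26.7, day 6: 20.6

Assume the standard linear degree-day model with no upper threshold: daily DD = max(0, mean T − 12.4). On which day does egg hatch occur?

Daily DD above 12.4 °C: 12.0, 0.0, 0.0, 5.4, 14.3, 8.2.
Cumulative: 12.0, 12.0, 12.0, 17.4, 31.7, 39.9.
The total first reaches 15 DD on day 4.

day 4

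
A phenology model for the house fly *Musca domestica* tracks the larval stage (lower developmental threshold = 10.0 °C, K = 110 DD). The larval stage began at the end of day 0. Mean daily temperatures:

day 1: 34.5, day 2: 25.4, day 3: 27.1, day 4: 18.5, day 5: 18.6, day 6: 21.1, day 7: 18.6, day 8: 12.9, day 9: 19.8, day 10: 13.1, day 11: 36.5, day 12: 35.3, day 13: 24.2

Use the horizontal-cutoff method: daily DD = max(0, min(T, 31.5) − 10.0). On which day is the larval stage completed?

day 11

Daily DD above 10.0 °C (capped at 21.5): 21.5, 15.4, 17.1, 8.5, 8.6, 11.1, 8.6, 2.9, 9.8, 3.1, 21.5, 21.5, 14.2.
Cumulative: 21.5, 36.9, 54.0, 62.5, 71.1, 82.2, 90.8, 93.7, 103.5, 106.6, 128.1, 149.6, 163.8.
The total first reaches 110 DD on day 11.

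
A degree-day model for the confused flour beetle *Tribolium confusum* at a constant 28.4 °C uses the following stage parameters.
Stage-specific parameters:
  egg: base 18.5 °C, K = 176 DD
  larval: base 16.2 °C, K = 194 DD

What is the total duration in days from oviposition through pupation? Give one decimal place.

egg: 176 / (28.4 − 18.5) = 176 / 9.9 = 17.778 d.
larval: 194 / (28.4 − 16.2) = 194 / 12.2 = 15.902 d.
Sum = 33.679 ≈ 33.7 days.

33.7 days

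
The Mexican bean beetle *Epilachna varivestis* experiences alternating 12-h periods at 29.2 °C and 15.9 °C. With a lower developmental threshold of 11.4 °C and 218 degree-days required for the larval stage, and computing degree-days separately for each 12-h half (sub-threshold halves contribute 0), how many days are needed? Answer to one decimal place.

Day half: max(0, 29.2 − 11.4) × 0.5 = 17.8 × 0.5 = 8.90 DD.
Night half: max(0, 15.9 − 11.4) × 0.5 = 4.5 × 0.5 = 2.25 DD.
Per 24 h: 11.15 DD/day.
Duration = 218 / 11.15 = 19.552 ≈ 19.6 days.

19.6 days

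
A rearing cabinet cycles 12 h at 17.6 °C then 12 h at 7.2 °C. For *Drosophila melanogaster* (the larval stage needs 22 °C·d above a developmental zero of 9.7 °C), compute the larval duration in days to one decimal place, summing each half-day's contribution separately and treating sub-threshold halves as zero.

5.6 days

Day half: max(0, 17.6 − 9.7) × 0.5 = 7.9 × 0.5 = 3.95 DD.
Night half: max(0, 7.2 − 9.7) × 0.5 = 0.0 × 0.5 = 0.00 DD.
Per 24 h: 3.95 DD/day.
Duration = 22 / 3.95 = 5.570 ≈ 5.6 days.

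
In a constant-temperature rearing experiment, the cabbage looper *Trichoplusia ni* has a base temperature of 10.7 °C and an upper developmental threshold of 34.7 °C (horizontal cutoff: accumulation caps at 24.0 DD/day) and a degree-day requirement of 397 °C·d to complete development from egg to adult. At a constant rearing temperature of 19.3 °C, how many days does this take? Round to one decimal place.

46.2 days

Daily accumulation = 19.3 − 10.7 = 8.6 DD/day.
Duration = 397 / 8.6 = 46.163 ≈ 46.2 days.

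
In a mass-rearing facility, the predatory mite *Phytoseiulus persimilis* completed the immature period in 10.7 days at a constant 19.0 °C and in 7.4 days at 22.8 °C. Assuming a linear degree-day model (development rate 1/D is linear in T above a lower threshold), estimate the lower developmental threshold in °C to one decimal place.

Linear rate model ⇒ the product D·(T − T_b) is constant across temperatures.
10.7·(19.0 − T_b) = 7.4·(22.8 − T_b)
T_b = (10.7·19.0 − 7.4·22.8) / (10.7 − 7.4) = 34.58 / 3.3 = 10.479 °C ≈ 10.5 °C.

10.5 °C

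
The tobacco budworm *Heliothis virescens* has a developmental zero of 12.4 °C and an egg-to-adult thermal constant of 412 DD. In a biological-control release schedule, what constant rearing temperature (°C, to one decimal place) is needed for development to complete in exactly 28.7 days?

26.8 °C

Required daily accumulation = 412 / 28.7 = 14.355 DD/day.
T = T_base + 14.355 = 12.4 + 14.355 = 26.755 ≈ 26.8 °C.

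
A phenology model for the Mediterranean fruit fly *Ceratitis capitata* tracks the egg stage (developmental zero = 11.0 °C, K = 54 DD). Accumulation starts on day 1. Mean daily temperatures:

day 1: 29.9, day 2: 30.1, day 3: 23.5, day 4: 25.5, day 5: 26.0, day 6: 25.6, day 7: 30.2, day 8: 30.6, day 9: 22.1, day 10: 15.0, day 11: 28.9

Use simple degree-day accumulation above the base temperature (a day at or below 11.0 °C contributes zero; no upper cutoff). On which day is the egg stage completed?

Daily DD above 11.0 °C: 18.9, 19.1, 12.5, 14.5, 15.0, 14.6, 19.2, 19.6, 11.1, 4.0, 17.9.
Cumulative: 18.9, 38.0, 50.5, 65.0, 80.0, 94.6, 113.8, 133.4, 144.5, 148.5, 166.4.
The total first reaches 54 DD on day 4.

day 4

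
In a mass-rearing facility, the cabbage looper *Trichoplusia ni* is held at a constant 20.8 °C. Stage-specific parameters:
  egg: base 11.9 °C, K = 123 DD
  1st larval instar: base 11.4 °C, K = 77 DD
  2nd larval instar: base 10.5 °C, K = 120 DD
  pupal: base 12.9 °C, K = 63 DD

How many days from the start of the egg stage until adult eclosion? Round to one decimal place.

41.6 days

egg: 123 / (20.8 − 11.9) = 123 / 8.9 = 13.820 d.
1st larval instar: 77 / (20.8 − 11.4) = 77 / 9.4 = 8.191 d.
2nd larval instar: 120 / (20.8 − 10.5) = 120 / 10.3 = 11.650 d.
pupal: 63 / (20.8 − 12.9) = 63 / 7.9 = 7.975 d.
Sum = 41.637 ≈ 41.6 days.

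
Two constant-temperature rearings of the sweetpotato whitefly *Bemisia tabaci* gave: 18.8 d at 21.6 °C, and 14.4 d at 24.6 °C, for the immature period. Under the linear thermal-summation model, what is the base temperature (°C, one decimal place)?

11.8 °C

Equal thermal constants: D₁(T₁ − T_b) = D₂(T₂ − T_b).
18.8·(21.6 − T_b) = 14.4·(24.6 − T_b)
T_b = (18.8·21.6 − 14.4·24.6) / (18.8 − 14.4) = 51.84 / 4.4 = 11.782 °C ≈ 11.8 °C.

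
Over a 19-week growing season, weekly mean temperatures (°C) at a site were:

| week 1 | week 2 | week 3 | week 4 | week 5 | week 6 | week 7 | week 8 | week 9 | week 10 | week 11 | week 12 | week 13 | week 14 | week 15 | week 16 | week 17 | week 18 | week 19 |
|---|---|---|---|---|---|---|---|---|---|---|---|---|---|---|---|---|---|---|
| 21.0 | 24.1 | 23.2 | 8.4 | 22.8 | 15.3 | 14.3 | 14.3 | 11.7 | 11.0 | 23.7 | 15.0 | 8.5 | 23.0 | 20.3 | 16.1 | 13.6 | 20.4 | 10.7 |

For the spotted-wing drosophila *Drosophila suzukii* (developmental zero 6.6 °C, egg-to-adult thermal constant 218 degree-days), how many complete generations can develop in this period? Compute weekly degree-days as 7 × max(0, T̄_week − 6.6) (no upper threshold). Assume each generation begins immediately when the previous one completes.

Weekly DD (7 × max(0, T̄ − 6.6)): 100.8, 122.5, 116.2, 12.6, 113.4, 60.9, 53.9, 53.9, 35.7, 30.8, 119.7, 58.8, 13.3, 114.8, 95.9, 66.5, 49.0, 96.6, 28.7.
Season total = 1344.0 DD.
Complete generations = ⌊1344.0 / 218⌋ = 6.

6 generations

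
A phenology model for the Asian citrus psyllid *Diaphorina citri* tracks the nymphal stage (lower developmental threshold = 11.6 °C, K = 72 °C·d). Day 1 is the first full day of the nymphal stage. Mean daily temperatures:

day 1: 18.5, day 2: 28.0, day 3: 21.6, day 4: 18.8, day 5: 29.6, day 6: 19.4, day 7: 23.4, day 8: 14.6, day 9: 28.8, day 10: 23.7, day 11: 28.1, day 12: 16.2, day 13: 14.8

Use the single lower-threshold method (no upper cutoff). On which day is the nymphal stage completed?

day 7

Daily DD above 11.6 °C: 6.9, 16.4, 10.0, 7.2, 18.0, 7.8, 11.8, 3.0, 17.2, 12.1, 16.5, 4.6, 3.2.
Cumulative: 6.9, 23.3, 33.3, 40.5, 58.5, 66.3, 78.1, 81.1, 98.3, 110.4, 126.9, 131.5, 134.7.
The total first reaches 72 DD on day 7.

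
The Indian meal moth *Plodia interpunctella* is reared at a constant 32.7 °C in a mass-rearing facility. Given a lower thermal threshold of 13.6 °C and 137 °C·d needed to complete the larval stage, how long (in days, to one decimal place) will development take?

Daily accumulation = 32.7 − 13.6 = 19.1 DD/day.
Duration = 137 / 19.1 = 7.173 ≈ 7.2 days.

7.2 days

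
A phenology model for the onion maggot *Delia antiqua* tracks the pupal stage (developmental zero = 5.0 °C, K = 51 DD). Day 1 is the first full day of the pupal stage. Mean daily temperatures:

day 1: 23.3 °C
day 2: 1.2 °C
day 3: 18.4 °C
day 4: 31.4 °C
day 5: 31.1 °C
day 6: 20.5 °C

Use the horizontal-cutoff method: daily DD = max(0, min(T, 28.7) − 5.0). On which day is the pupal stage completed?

day 4

Daily DD above 5.0 °C (capped at 23.7): 18.3, 0.0, 13.4, 23.7, 23.7, 15.5.
Cumulative: 18.3, 18.3, 31.7, 55.4, 79.1, 94.6.
The total first reaches 51 DD on day 4.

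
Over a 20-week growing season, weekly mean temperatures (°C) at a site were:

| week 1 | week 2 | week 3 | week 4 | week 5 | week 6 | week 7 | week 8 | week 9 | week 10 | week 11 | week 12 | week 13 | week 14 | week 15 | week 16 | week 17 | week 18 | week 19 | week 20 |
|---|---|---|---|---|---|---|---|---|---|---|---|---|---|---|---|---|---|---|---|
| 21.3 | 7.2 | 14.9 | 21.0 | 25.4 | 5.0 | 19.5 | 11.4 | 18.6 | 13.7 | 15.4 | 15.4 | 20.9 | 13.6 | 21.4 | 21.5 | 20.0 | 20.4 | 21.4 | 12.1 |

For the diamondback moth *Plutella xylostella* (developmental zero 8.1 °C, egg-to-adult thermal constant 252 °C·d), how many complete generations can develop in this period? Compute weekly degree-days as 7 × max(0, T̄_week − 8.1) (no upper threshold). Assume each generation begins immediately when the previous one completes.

Weekly DD (7 × max(0, T̄ − 8.1)): 92.4, 0.0, 47.6, 90.3, 121.1, 0.0, 79.8, 23.1, 73.5, 39.2, 51.1, 51.1, 89.6, 38.5, 93.1, 93.8, 83.3, 86.1, 93.1, 28.0.
Season total = 1274.7 DD.
Complete generations = ⌊1274.7 / 252⌋ = 5.

5 generations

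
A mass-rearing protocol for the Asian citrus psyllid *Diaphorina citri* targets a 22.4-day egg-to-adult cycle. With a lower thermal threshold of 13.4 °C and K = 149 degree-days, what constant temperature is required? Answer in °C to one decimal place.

Required daily accumulation = 149 / 22.4 = 6.652 DD/day.
T = T_base + 6.652 = 13.4 + 6.652 = 20.052 ≈ 20.1 °C.

20.1 °C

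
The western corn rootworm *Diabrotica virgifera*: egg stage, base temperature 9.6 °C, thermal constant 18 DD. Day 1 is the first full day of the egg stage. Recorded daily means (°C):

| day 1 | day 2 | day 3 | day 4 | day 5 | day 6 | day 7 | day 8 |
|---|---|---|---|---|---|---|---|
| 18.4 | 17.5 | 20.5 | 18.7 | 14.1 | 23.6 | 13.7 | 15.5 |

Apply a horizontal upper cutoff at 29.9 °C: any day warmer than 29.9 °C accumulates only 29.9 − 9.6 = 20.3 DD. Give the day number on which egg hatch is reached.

Daily DD above 9.6 °C (capped at 20.3): 8.8, 7.9, 10.9, 9.1, 4.5, 14.0, 4.1, 5.9.
Cumulative: 8.8, 16.7, 27.6, 36.7, 41.2, 55.2, 59.3, 65.2.
The total first reaches 18 DD on day 3.

day 3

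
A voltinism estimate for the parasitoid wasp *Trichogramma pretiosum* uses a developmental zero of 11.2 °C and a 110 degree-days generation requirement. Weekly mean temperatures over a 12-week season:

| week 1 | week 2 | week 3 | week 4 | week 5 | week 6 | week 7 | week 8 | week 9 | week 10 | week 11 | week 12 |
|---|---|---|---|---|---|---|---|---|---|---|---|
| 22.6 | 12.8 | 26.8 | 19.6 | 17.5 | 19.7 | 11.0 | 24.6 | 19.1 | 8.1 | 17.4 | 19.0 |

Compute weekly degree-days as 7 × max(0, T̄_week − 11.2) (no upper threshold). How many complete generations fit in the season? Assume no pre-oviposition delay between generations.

5 generations

Weekly DD (7 × max(0, T̄ − 11.2)): 79.8, 11.2, 109.2, 58.8, 44.1, 59.5, 0.0, 93.8, 55.3, 0.0, 43.4, 54.6.
Season total = 609.7 DD.
Complete generations = ⌊609.7 / 110⌋ = 5.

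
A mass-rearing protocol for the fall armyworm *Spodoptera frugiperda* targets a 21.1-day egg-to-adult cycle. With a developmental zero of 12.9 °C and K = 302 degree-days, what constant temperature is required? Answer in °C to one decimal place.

Required daily accumulation = 302 / 21.1 = 14.313 DD/day.
T = T_base + 14.313 = 12.9 + 14.313 = 27.213 ≈ 27.2 °C.

27.2 °C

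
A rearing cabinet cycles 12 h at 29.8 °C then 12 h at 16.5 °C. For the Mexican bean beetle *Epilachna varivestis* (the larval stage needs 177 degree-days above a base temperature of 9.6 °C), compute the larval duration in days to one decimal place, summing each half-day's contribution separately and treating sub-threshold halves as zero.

13.1 days

Day half: max(0, 29.8 − 9.6) × 0.5 = 20.2 × 0.5 = 10.10 DD.
Night half: max(0, 16.5 − 9.6) × 0.5 = 6.9 × 0.5 = 3.45 DD.
Per 24 h: 13.55 DD/day.
Duration = 177 / 13.55 = 13.063 ≈ 13.1 days.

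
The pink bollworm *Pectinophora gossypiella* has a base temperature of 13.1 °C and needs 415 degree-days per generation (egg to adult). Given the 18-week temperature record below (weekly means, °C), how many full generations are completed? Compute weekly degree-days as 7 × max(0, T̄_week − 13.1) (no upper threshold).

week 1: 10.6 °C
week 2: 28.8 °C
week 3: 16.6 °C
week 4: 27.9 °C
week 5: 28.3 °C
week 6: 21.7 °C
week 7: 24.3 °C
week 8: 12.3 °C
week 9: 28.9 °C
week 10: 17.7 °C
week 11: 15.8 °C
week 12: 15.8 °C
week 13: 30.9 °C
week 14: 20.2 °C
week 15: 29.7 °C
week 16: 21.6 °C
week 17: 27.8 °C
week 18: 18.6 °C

Weekly DD (7 × max(0, T̄ − 13.1)): 0.0, 109.9, 24.5, 103.6, 106.4, 60.2, 78.4, 0.0, 110.6, 32.2, 18.9, 18.9, 124.6, 49.7, 116.2, 59.5, 102.9, 38.5.
Season total = 1155.0 DD.
Complete generations = ⌊1155.0 / 415⌋ = 2.

2 generations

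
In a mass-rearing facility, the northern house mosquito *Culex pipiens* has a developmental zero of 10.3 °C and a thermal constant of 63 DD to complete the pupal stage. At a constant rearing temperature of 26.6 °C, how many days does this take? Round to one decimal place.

Daily accumulation = 26.6 − 10.3 = 16.3 DD/day.
Duration = 63 / 16.3 = 3.865 ≈ 3.9 days.

3.9 days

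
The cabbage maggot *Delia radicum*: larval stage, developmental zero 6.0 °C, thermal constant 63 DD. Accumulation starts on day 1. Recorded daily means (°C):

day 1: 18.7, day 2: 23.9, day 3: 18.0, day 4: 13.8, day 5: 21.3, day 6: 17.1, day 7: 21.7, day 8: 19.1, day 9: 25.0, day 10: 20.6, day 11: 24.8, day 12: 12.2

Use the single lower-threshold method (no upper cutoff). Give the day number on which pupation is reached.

day 5

Daily DD above 6.0 °C: 12.7, 17.9, 12.0, 7.8, 15.3, 11.1, 15.7, 13.1, 19.0, 14.6, 18.8, 6.2.
Cumulative: 12.7, 30.6, 42.6, 50.4, 65.7, 76.8, 92.5, 105.6, 124.6, 139.2, 158.0, 164.2.
The total first reaches 63 DD on day 5.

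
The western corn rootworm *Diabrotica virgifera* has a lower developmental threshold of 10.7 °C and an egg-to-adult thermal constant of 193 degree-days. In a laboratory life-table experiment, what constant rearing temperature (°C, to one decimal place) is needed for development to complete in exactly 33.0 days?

16.5 °C

Required daily accumulation = 193 / 33.0 = 5.848 DD/day.
T = T_base + 5.848 = 10.7 + 5.848 = 16.548 ≈ 16.5 °C.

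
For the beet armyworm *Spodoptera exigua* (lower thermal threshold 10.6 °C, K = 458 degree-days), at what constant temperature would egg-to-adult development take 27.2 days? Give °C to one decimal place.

Required daily accumulation = 458 / 27.2 = 16.838 DD/day.
T = T_base + 16.838 = 10.6 + 16.838 = 27.438 ≈ 27.4 °C.

27.4 °C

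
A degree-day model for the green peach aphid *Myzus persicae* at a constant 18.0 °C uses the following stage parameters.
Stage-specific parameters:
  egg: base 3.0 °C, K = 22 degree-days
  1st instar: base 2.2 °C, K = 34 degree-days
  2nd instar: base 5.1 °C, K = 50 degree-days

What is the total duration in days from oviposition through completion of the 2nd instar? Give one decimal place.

7.5 days

egg: 22 / (18.0 − 3.0) = 22 / 15.0 = 1.467 d.
1st instar: 34 / (18.0 − 2.2) = 34 / 15.8 = 2.152 d.
2nd instar: 50 / (18.0 − 5.1) = 50 / 12.9 = 3.876 d.
Sum = 7.495 ≈ 7.5 days.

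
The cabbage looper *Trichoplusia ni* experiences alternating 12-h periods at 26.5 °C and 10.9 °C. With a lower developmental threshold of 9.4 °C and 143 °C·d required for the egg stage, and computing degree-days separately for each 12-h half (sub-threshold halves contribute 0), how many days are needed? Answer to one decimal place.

15.4 days

Day half: max(0, 26.5 − 9.4) × 0.5 = 17.1 × 0.5 = 8.55 DD.
Night half: max(0, 10.9 − 9.4) × 0.5 = 1.5 × 0.5 = 0.75 DD.
Per 24 h: 9.30 DD/day.
Duration = 143 / 9.30 = 15.376 ≈ 15.4 days.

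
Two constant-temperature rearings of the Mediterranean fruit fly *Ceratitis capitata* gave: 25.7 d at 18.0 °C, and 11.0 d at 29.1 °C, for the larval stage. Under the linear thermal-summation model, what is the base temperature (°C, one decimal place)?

Equal thermal constants: D₁(T₁ − T_b) = D₂(T₂ − T_b).
25.7·(18.0 − T_b) = 11.0·(29.1 − T_b)
T_b = (25.7·18.0 − 11.0·29.1) / (25.7 − 11.0) = 142.50 / 14.7 = 9.694 °C ≈ 9.7 °C.

9.7 °C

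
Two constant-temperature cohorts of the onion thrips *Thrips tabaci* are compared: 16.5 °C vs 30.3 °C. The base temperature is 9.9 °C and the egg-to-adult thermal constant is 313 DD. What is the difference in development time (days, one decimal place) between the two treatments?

At 16.5 °C: 313 / (16.5 − 9.9) = 313 / 6.6 = 47.424 d.
At 30.3 °C: 313 / (30.3 − 9.9) = 313 / 20.4 = 15.343 d.
Difference = |47.424 − 15.343| = 32.081 ≈ 32.1 days.

32.1 days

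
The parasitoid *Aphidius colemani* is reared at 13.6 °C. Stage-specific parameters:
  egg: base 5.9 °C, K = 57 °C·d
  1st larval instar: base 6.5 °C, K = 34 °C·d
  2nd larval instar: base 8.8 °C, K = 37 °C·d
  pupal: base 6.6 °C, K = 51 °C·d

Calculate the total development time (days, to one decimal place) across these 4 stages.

27.2 days

egg: 57 / (13.6 − 5.9) = 57 / 7.7 = 7.403 d.
1st larval instar: 34 / (13.6 − 6.5) = 34 / 7.1 = 4.789 d.
2nd larval instar: 37 / (13.6 − 8.8) = 37 / 4.8 = 7.708 d.
pupal: 51 / (13.6 − 6.6) = 51 / 7.0 = 7.286 d.
Sum = 27.185 ≈ 27.2 days.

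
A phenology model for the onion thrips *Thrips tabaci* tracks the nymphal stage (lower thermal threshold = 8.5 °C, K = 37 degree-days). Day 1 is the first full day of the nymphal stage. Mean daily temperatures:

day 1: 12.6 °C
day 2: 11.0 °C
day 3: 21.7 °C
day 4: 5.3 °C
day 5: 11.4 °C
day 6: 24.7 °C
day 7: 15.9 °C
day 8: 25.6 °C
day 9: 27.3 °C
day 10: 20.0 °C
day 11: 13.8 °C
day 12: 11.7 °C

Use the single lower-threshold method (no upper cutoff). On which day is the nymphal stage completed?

day 6

Daily DD above 8.5 °C: 4.1, 2.5, 13.2, 0.0, 2.9, 16.2, 7.4, 17.1, 18.8, 11.5, 5.3, 3.2.
Cumulative: 4.1, 6.6, 19.8, 19.8, 22.7, 38.9, 46.3, 63.4, 82.2, 93.7, 99.0, 102.2.
The total first reaches 37 DD on day 6.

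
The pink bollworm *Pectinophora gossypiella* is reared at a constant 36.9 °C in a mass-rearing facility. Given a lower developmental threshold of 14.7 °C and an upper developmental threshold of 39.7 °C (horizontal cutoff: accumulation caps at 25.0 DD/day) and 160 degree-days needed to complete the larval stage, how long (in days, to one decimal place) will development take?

Daily accumulation = 36.9 − 14.7 = 22.2 DD/day.
Duration = 160 / 22.2 = 7.207 ≈ 7.2 days.

7.2 days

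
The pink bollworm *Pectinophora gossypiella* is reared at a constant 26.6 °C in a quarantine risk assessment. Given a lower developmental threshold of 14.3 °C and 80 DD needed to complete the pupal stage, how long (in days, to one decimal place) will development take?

Daily accumulation = 26.6 − 14.3 = 12.3 DD/day.
Duration = 80 / 12.3 = 6.504 ≈ 6.5 days.

6.5 days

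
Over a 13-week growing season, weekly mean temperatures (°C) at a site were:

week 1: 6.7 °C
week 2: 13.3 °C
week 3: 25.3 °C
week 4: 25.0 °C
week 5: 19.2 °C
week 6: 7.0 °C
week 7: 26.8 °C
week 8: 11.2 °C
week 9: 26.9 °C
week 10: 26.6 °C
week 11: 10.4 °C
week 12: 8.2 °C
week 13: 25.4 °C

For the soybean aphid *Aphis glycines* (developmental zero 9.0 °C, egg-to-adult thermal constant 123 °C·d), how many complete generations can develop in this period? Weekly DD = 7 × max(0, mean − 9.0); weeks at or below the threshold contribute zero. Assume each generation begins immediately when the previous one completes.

6 generations

Weekly DD (7 × max(0, T̄ − 9.0)): 0.0, 30.1, 114.1, 112.0, 71.4, 0.0, 124.6, 15.4, 125.3, 123.2, 9.8, 0.0, 114.8.
Season total = 840.7 DD.
Complete generations = ⌊840.7 / 123⌋ = 6.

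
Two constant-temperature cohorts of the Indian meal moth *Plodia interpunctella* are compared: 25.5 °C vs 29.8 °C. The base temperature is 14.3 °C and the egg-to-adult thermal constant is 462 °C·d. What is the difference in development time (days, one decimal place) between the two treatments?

11.4 days

At 25.5 °C: 462 / (25.5 − 14.3) = 462 / 11.2 = 41.250 d.
At 29.8 °C: 462 / (29.8 − 14.3) = 462 / 15.5 = 29.806 d.
Difference = |41.250 − 29.806| = 11.444 ≈ 11.4 days.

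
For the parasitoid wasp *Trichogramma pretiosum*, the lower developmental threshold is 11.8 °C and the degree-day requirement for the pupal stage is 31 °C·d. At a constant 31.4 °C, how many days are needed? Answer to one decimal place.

1.6 days

Daily accumulation = 31.4 − 11.8 = 19.6 DD/day.
Duration = 31 / 19.6 = 1.582 ≈ 1.6 days.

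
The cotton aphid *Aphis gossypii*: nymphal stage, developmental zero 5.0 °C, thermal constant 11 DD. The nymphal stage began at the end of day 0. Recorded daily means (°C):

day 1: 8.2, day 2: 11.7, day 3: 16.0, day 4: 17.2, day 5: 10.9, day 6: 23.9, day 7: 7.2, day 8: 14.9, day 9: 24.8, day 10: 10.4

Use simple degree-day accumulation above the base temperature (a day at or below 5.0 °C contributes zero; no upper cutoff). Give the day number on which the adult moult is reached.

day 3

Daily DD above 5.0 °C: 3.2, 6.7, 11.0, 12.2, 5.9, 18.9, 2.2, 9.9, 19.8, 5.4.
Cumulative: 3.2, 9.9, 20.9, 33.1, 39.0, 57.9, 60.1, 70.0, 89.8, 95.2.
The total first reaches 11 DD on day 3.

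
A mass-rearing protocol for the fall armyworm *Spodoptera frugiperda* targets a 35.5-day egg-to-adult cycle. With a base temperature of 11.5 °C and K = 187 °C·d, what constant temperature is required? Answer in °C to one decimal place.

16.8 °C

Required daily accumulation = 187 / 35.5 = 5.268 DD/day.
T = T_base + 5.268 = 11.5 + 5.268 = 16.768 ≈ 16.8 °C.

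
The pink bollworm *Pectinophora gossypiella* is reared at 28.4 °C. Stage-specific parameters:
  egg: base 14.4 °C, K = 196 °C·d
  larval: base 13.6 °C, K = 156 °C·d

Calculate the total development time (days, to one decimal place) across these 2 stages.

24.5 days

egg: 196 / (28.4 − 14.4) = 196 / 14.0 = 14.000 d.
larval: 156 / (28.4 − 13.6) = 156 / 14.8 = 10.541 d.
Sum = 24.541 ≈ 24.5 days.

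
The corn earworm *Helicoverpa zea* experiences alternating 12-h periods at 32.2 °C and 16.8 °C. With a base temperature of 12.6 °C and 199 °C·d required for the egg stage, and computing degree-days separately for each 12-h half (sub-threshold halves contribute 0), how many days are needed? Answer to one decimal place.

Day half: max(0, 32.2 − 12.6) × 0.5 = 19.6 × 0.5 = 9.80 DD.
Night half: max(0, 16.8 − 12.6) × 0.5 = 4.2 × 0.5 = 2.10 DD.
Per 24 h: 11.90 DD/day.
Duration = 199 / 11.90 = 16.723 ≈ 16.7 days.

16.7 days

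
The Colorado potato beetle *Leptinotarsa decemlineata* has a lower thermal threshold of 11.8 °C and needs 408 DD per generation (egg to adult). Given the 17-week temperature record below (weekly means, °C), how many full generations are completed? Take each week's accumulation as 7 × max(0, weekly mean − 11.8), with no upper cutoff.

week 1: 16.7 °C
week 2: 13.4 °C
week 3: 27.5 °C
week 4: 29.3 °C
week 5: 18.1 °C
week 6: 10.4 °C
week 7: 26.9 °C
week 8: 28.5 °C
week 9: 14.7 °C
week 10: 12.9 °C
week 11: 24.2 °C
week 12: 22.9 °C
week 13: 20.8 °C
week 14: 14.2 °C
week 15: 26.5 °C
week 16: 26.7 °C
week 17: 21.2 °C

2 generations

Weekly DD (7 × max(0, T̄ − 11.8)): 34.3, 11.2, 109.9, 122.5, 44.1, 0.0, 105.7, 116.9, 20.3, 7.7, 86.8, 77.7, 63.0, 16.8, 102.9, 104.3, 65.8.
Season total = 1089.9 DD.
Complete generations = ⌊1089.9 / 408⌋ = 2.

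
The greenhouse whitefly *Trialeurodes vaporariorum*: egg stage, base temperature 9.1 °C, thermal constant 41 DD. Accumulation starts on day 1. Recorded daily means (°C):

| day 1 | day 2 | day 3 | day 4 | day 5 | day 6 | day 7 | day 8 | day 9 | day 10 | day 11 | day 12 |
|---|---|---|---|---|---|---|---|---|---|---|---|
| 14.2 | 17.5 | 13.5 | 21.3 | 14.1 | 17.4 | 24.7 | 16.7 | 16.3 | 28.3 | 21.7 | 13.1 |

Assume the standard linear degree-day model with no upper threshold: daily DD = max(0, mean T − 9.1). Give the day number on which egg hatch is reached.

day 6

Daily DD above 9.1 °C: 5.1, 8.4, 4.4, 12.2, 5.0, 8.3, 15.6, 7.6, 7.2, 19.2, 12.6, 4.0.
Cumulative: 5.1, 13.5, 17.9, 30.1, 35.1, 43.4, 59.0, 66.6, 73.8, 93.0, 105.6, 109.6.
The total first reaches 41 DD on day 6.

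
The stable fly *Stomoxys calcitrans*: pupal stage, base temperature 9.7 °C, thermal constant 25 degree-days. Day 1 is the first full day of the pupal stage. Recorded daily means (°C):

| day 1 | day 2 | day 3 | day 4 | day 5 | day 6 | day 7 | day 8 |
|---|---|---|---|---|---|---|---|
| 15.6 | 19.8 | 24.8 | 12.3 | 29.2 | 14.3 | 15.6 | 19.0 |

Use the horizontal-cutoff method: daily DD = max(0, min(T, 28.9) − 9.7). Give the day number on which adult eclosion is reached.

day 3

Daily DD above 9.7 °C (capped at 19.2): 5.9, 10.1, 15.1, 2.6, 19.2, 4.6, 5.9, 9.3.
Cumulative: 5.9, 16.0, 31.1, 33.7, 52.9, 57.5, 63.4, 72.7.
The total first reaches 25 DD on day 3.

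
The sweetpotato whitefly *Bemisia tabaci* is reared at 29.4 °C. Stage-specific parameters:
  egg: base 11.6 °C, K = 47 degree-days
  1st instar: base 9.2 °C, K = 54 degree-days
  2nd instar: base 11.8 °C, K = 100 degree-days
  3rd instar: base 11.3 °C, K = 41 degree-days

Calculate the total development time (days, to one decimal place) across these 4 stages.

egg: 47 / (29.4 − 11.6) = 47 / 17.8 = 2.640 d.
1st instar: 54 / (29.4 − 9.2) = 54 / 20.2 = 2.673 d.
2nd instar: 100 / (29.4 − 11.8) = 100 / 17.6 = 5.682 d.
3rd instar: 41 / (29.4 − 11.3) = 41 / 18.1 = 2.265 d.
Sum = 13.261 ≈ 13.3 days.

13.3 days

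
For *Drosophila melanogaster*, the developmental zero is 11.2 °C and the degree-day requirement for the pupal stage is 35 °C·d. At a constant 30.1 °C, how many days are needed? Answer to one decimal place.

1.9 days

Daily accumulation = 30.1 − 11.2 = 18.9 DD/day.
Duration = 35 / 18.9 = 1.852 ≈ 1.9 days.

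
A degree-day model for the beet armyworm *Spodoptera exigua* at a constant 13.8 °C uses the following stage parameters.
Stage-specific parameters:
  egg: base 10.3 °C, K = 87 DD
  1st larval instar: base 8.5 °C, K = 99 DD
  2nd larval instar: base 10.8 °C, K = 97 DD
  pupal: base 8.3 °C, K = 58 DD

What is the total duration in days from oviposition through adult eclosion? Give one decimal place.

86.4 days

egg: 87 / (13.8 − 10.3) = 87 / 3.5 = 24.857 d.
1st larval instar: 99 / (13.8 − 8.5) = 99 / 5.3 = 18.679 d.
2nd larval instar: 97 / (13.8 − 10.8) = 97 / 3.0 = 32.333 d.
pupal: 58 / (13.8 − 8.3) = 58 / 5.5 = 10.545 d.
Sum = 86.415 ≈ 86.4 days.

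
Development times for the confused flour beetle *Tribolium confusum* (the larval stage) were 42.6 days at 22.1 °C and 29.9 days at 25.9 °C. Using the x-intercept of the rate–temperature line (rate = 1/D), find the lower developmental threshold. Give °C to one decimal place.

Equal thermal constants: D₁(T₁ − T_b) = D₂(T₂ − T_b).
42.6·(22.1 − T_b) = 29.9·(25.9 − T_b)
T_b = (42.6·22.1 − 29.9·25.9) / (42.6 − 29.9) = 167.05 / 12.7 = 13.154 °C ≈ 13.2 °C.

13.2 °C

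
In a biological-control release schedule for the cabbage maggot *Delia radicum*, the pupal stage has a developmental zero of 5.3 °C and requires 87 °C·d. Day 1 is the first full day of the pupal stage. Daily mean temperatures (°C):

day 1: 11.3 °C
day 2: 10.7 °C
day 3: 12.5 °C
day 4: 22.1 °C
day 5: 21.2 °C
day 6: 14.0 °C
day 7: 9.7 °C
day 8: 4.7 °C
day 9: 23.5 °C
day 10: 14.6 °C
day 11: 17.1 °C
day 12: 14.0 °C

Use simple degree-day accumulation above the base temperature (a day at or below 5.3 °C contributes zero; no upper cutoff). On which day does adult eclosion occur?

day 10

Daily DD above 5.3 °C: 6.0, 5.4, 7.2, 16.8, 15.9, 8.7, 4.4, 0.0, 18.2, 9.3, 11.8, 8.7.
Cumulative: 6.0, 11.4, 18.6, 35.4, 51.3, 60.0, 64.4, 64.4, 82.6, 91.9, 103.7, 112.4.
The total first reaches 87 DD on day 10.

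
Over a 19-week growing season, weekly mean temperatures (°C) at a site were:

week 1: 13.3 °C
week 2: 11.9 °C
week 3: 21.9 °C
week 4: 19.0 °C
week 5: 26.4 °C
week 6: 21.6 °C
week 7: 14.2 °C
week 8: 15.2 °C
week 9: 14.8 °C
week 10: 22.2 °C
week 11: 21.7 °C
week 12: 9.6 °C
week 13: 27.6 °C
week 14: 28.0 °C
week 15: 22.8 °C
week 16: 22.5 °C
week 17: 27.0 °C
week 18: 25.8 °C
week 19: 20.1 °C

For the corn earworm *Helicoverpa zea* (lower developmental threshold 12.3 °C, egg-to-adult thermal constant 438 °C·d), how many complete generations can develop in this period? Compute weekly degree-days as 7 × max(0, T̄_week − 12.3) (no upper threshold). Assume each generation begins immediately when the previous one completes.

Weekly DD (7 × max(0, T̄ − 12.3)): 7.0, 0.0, 67.2, 46.9, 98.7, 65.1, 13.3, 20.3, 17.5, 69.3, 65.8, 0.0, 107.1, 109.9, 73.5, 71.4, 102.9, 94.5, 54.6.
Season total = 1085.0 DD.
Complete generations = ⌊1085.0 / 438⌋ = 2.

2 generations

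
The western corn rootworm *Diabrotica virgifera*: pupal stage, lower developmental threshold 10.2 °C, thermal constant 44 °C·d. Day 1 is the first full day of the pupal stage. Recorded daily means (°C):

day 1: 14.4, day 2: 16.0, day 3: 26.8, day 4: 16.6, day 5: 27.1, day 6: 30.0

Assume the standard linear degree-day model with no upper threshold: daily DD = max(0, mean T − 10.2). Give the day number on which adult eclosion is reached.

day 5

Daily DD above 10.2 °C: 4.2, 5.8, 16.6, 6.4, 16.9, 19.8.
Cumulative: 4.2, 10.0, 26.6, 33.0, 49.9, 69.7.
The total first reaches 44 DD on day 5.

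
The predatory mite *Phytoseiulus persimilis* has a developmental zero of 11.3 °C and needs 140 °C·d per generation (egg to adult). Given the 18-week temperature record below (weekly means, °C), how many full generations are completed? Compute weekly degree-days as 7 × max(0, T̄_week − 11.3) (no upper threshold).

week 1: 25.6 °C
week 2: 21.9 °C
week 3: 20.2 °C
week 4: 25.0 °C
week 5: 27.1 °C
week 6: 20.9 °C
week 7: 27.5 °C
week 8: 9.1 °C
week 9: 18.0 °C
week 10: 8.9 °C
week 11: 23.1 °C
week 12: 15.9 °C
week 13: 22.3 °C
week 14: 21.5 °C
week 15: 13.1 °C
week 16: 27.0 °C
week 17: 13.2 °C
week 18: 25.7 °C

8 generations

Weekly DD (7 × max(0, T̄ − 11.3)): 100.1, 74.2, 62.3, 95.9, 110.6, 67.2, 113.4, 0.0, 46.9, 0.0, 82.6, 32.2, 77.0, 71.4, 12.6, 109.9, 13.3, 100.8.
Season total = 1170.4 DD.
Complete generations = ⌊1170.4 / 140⌋ = 8.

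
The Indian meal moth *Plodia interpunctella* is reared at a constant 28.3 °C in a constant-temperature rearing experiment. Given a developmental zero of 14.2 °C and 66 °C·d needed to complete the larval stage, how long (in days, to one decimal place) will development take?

4.7 days

Daily accumulation = 28.3 − 14.2 = 14.1 DD/day.
Duration = 66 / 14.1 = 4.681 ≈ 4.7 days.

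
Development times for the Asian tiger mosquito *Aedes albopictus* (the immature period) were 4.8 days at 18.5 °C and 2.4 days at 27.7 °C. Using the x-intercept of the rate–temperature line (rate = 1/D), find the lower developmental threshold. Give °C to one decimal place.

Linear rate model ⇒ the product D·(T − T_b) is constant across temperatures.
4.8·(18.5 − T_b) = 2.4·(27.7 − T_b)
T_b = (4.8·18.5 − 2.4·27.7) / (4.8 − 2.4) = 22.32 / 2.4 = 9.300 °C ≈ 9.3 °C.

9.3 °C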